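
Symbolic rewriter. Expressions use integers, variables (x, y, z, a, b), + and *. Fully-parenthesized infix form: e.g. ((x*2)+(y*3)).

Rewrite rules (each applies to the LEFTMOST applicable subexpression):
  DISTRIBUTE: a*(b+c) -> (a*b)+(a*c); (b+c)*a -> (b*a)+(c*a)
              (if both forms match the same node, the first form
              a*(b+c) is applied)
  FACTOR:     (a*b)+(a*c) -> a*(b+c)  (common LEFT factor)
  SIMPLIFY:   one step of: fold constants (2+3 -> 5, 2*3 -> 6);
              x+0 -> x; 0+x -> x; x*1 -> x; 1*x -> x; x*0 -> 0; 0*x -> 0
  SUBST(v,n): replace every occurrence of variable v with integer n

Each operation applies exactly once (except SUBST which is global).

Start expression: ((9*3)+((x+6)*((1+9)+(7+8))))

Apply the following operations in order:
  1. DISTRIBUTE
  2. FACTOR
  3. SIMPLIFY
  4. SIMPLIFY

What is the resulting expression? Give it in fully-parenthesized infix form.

Start: ((9*3)+((x+6)*((1+9)+(7+8))))
Apply DISTRIBUTE at R (target: ((x+6)*((1+9)+(7+8)))): ((9*3)+((x+6)*((1+9)+(7+8)))) -> ((9*3)+(((x+6)*(1+9))+((x+6)*(7+8))))
Apply FACTOR at R (target: (((x+6)*(1+9))+((x+6)*(7+8)))): ((9*3)+(((x+6)*(1+9))+((x+6)*(7+8)))) -> ((9*3)+((x+6)*((1+9)+(7+8))))
Apply SIMPLIFY at L (target: (9*3)): ((9*3)+((x+6)*((1+9)+(7+8)))) -> (27+((x+6)*((1+9)+(7+8))))
Apply SIMPLIFY at RRL (target: (1+9)): (27+((x+6)*((1+9)+(7+8)))) -> (27+((x+6)*(10+(7+8))))

Answer: (27+((x+6)*(10+(7+8))))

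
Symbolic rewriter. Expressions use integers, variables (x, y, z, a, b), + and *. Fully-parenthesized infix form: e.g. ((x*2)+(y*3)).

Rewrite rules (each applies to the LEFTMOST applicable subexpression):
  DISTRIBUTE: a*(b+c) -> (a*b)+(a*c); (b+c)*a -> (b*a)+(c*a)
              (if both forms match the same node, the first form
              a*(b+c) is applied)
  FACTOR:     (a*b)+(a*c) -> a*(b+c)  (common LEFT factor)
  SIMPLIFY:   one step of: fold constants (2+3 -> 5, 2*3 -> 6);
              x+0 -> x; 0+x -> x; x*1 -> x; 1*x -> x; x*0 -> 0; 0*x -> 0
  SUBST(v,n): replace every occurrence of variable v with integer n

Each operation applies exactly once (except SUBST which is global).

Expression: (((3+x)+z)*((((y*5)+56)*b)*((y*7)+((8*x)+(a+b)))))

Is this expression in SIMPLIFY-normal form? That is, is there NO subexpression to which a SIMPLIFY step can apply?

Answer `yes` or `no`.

Expression: (((3+x)+z)*((((y*5)+56)*b)*((y*7)+((8*x)+(a+b)))))
Scanning for simplifiable subexpressions (pre-order)...
  at root: (((3+x)+z)*((((y*5)+56)*b)*((y*7)+((8*x)+(a+b))))) (not simplifiable)
  at L: ((3+x)+z) (not simplifiable)
  at LL: (3+x) (not simplifiable)
  at R: ((((y*5)+56)*b)*((y*7)+((8*x)+(a+b)))) (not simplifiable)
  at RL: (((y*5)+56)*b) (not simplifiable)
  at RLL: ((y*5)+56) (not simplifiable)
  at RLLL: (y*5) (not simplifiable)
  at RR: ((y*7)+((8*x)+(a+b))) (not simplifiable)
  at RRL: (y*7) (not simplifiable)
  at RRR: ((8*x)+(a+b)) (not simplifiable)
  at RRRL: (8*x) (not simplifiable)
  at RRRR: (a+b) (not simplifiable)
Result: no simplifiable subexpression found -> normal form.

Answer: yes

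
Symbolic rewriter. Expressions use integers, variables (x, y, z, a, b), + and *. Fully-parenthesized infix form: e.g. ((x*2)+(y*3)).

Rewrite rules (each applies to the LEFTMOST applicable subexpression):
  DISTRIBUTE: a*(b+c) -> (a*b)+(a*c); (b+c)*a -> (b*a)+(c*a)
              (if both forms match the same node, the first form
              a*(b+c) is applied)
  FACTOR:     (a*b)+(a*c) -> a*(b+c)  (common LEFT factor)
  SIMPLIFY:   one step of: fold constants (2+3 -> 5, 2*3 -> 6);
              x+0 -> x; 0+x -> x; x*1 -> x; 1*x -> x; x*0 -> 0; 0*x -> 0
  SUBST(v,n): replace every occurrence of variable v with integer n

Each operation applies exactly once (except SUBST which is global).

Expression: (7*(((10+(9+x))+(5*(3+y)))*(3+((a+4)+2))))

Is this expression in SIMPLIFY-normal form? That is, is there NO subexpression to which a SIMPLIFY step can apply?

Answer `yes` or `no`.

Answer: yes

Derivation:
Expression: (7*(((10+(9+x))+(5*(3+y)))*(3+((a+4)+2))))
Scanning for simplifiable subexpressions (pre-order)...
  at root: (7*(((10+(9+x))+(5*(3+y)))*(3+((a+4)+2)))) (not simplifiable)
  at R: (((10+(9+x))+(5*(3+y)))*(3+((a+4)+2))) (not simplifiable)
  at RL: ((10+(9+x))+(5*(3+y))) (not simplifiable)
  at RLL: (10+(9+x)) (not simplifiable)
  at RLLR: (9+x) (not simplifiable)
  at RLR: (5*(3+y)) (not simplifiable)
  at RLRR: (3+y) (not simplifiable)
  at RR: (3+((a+4)+2)) (not simplifiable)
  at RRR: ((a+4)+2) (not simplifiable)
  at RRRL: (a+4) (not simplifiable)
Result: no simplifiable subexpression found -> normal form.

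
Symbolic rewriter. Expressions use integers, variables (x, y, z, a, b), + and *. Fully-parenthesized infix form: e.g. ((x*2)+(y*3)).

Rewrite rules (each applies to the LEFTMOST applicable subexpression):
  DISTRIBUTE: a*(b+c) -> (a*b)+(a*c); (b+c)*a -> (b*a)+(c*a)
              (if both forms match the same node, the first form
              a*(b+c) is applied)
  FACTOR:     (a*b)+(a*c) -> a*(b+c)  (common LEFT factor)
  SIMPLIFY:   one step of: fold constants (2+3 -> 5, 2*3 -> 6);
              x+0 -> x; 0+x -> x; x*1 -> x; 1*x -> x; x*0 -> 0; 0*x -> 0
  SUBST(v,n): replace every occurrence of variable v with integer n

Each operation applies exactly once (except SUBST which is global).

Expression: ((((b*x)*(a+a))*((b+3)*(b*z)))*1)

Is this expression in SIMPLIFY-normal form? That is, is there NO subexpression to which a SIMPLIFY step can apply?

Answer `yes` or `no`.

Expression: ((((b*x)*(a+a))*((b+3)*(b*z)))*1)
Scanning for simplifiable subexpressions (pre-order)...
  at root: ((((b*x)*(a+a))*((b+3)*(b*z)))*1) (SIMPLIFIABLE)
  at L: (((b*x)*(a+a))*((b+3)*(b*z))) (not simplifiable)
  at LL: ((b*x)*(a+a)) (not simplifiable)
  at LLL: (b*x) (not simplifiable)
  at LLR: (a+a) (not simplifiable)
  at LR: ((b+3)*(b*z)) (not simplifiable)
  at LRL: (b+3) (not simplifiable)
  at LRR: (b*z) (not simplifiable)
Found simplifiable subexpr at path root: ((((b*x)*(a+a))*((b+3)*(b*z)))*1)
One SIMPLIFY step would give: (((b*x)*(a+a))*((b+3)*(b*z)))
-> NOT in normal form.

Answer: no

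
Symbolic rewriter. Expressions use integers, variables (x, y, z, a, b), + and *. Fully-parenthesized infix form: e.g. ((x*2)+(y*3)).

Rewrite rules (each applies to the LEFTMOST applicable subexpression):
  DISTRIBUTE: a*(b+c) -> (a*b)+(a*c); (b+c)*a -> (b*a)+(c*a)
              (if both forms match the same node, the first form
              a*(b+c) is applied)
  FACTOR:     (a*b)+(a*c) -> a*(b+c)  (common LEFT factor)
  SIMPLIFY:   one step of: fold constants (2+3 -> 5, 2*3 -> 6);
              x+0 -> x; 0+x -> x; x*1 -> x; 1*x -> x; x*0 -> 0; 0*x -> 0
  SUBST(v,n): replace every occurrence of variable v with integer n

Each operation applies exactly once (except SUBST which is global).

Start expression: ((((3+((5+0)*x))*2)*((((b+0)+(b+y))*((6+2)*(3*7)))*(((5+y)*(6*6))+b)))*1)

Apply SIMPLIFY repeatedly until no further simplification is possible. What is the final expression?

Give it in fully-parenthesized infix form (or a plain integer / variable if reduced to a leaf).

Answer: (((3+(5*x))*2)*(((b+(b+y))*168)*(((5+y)*36)+b)))

Derivation:
Start: ((((3+((5+0)*x))*2)*((((b+0)+(b+y))*((6+2)*(3*7)))*(((5+y)*(6*6))+b)))*1)
Step 1: at root: ((((3+((5+0)*x))*2)*((((b+0)+(b+y))*((6+2)*(3*7)))*(((5+y)*(6*6))+b)))*1) -> (((3+((5+0)*x))*2)*((((b+0)+(b+y))*((6+2)*(3*7)))*(((5+y)*(6*6))+b))); overall: ((((3+((5+0)*x))*2)*((((b+0)+(b+y))*((6+2)*(3*7)))*(((5+y)*(6*6))+b)))*1) -> (((3+((5+0)*x))*2)*((((b+0)+(b+y))*((6+2)*(3*7)))*(((5+y)*(6*6))+b)))
Step 2: at LLRL: (5+0) -> 5; overall: (((3+((5+0)*x))*2)*((((b+0)+(b+y))*((6+2)*(3*7)))*(((5+y)*(6*6))+b))) -> (((3+(5*x))*2)*((((b+0)+(b+y))*((6+2)*(3*7)))*(((5+y)*(6*6))+b)))
Step 3: at RLLL: (b+0) -> b; overall: (((3+(5*x))*2)*((((b+0)+(b+y))*((6+2)*(3*7)))*(((5+y)*(6*6))+b))) -> (((3+(5*x))*2)*(((b+(b+y))*((6+2)*(3*7)))*(((5+y)*(6*6))+b)))
Step 4: at RLRL: (6+2) -> 8; overall: (((3+(5*x))*2)*(((b+(b+y))*((6+2)*(3*7)))*(((5+y)*(6*6))+b))) -> (((3+(5*x))*2)*(((b+(b+y))*(8*(3*7)))*(((5+y)*(6*6))+b)))
Step 5: at RLRR: (3*7) -> 21; overall: (((3+(5*x))*2)*(((b+(b+y))*(8*(3*7)))*(((5+y)*(6*6))+b))) -> (((3+(5*x))*2)*(((b+(b+y))*(8*21))*(((5+y)*(6*6))+b)))
Step 6: at RLR: (8*21) -> 168; overall: (((3+(5*x))*2)*(((b+(b+y))*(8*21))*(((5+y)*(6*6))+b))) -> (((3+(5*x))*2)*(((b+(b+y))*168)*(((5+y)*(6*6))+b)))
Step 7: at RRLR: (6*6) -> 36; overall: (((3+(5*x))*2)*(((b+(b+y))*168)*(((5+y)*(6*6))+b))) -> (((3+(5*x))*2)*(((b+(b+y))*168)*(((5+y)*36)+b)))
Fixed point: (((3+(5*x))*2)*(((b+(b+y))*168)*(((5+y)*36)+b)))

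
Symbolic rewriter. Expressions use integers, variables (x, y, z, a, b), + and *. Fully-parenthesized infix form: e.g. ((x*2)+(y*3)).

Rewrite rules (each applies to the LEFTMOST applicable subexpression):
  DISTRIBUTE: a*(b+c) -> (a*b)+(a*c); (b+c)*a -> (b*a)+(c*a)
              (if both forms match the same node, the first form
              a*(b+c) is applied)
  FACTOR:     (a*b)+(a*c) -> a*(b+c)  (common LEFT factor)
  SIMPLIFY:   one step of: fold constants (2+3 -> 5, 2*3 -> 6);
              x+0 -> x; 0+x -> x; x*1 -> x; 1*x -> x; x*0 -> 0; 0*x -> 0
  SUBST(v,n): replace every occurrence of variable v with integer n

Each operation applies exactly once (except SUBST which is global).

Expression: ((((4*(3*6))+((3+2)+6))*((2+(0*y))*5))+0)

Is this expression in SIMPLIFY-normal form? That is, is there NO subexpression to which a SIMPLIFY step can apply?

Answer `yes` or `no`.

Answer: no

Derivation:
Expression: ((((4*(3*6))+((3+2)+6))*((2+(0*y))*5))+0)
Scanning for simplifiable subexpressions (pre-order)...
  at root: ((((4*(3*6))+((3+2)+6))*((2+(0*y))*5))+0) (SIMPLIFIABLE)
  at L: (((4*(3*6))+((3+2)+6))*((2+(0*y))*5)) (not simplifiable)
  at LL: ((4*(3*6))+((3+2)+6)) (not simplifiable)
  at LLL: (4*(3*6)) (not simplifiable)
  at LLLR: (3*6) (SIMPLIFIABLE)
  at LLR: ((3+2)+6) (not simplifiable)
  at LLRL: (3+2) (SIMPLIFIABLE)
  at LR: ((2+(0*y))*5) (not simplifiable)
  at LRL: (2+(0*y)) (not simplifiable)
  at LRLR: (0*y) (SIMPLIFIABLE)
Found simplifiable subexpr at path root: ((((4*(3*6))+((3+2)+6))*((2+(0*y))*5))+0)
One SIMPLIFY step would give: (((4*(3*6))+((3+2)+6))*((2+(0*y))*5))
-> NOT in normal form.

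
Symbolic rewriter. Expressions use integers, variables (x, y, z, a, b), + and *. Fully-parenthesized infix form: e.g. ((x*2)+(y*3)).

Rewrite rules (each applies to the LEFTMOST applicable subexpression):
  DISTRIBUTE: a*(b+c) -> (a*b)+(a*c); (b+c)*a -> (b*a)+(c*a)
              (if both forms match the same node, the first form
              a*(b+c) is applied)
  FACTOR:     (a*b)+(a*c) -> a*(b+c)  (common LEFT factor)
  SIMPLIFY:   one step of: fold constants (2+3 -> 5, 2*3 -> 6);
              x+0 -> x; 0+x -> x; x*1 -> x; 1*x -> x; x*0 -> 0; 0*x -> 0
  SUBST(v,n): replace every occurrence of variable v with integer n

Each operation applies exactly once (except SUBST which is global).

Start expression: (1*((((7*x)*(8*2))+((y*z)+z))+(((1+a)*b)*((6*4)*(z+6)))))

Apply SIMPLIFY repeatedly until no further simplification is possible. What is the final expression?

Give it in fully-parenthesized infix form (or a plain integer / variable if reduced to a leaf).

Start: (1*((((7*x)*(8*2))+((y*z)+z))+(((1+a)*b)*((6*4)*(z+6)))))
Step 1: at root: (1*((((7*x)*(8*2))+((y*z)+z))+(((1+a)*b)*((6*4)*(z+6))))) -> ((((7*x)*(8*2))+((y*z)+z))+(((1+a)*b)*((6*4)*(z+6)))); overall: (1*((((7*x)*(8*2))+((y*z)+z))+(((1+a)*b)*((6*4)*(z+6))))) -> ((((7*x)*(8*2))+((y*z)+z))+(((1+a)*b)*((6*4)*(z+6))))
Step 2: at LLR: (8*2) -> 16; overall: ((((7*x)*(8*2))+((y*z)+z))+(((1+a)*b)*((6*4)*(z+6)))) -> ((((7*x)*16)+((y*z)+z))+(((1+a)*b)*((6*4)*(z+6))))
Step 3: at RRL: (6*4) -> 24; overall: ((((7*x)*16)+((y*z)+z))+(((1+a)*b)*((6*4)*(z+6)))) -> ((((7*x)*16)+((y*z)+z))+(((1+a)*b)*(24*(z+6))))
Fixed point: ((((7*x)*16)+((y*z)+z))+(((1+a)*b)*(24*(z+6))))

Answer: ((((7*x)*16)+((y*z)+z))+(((1+a)*b)*(24*(z+6))))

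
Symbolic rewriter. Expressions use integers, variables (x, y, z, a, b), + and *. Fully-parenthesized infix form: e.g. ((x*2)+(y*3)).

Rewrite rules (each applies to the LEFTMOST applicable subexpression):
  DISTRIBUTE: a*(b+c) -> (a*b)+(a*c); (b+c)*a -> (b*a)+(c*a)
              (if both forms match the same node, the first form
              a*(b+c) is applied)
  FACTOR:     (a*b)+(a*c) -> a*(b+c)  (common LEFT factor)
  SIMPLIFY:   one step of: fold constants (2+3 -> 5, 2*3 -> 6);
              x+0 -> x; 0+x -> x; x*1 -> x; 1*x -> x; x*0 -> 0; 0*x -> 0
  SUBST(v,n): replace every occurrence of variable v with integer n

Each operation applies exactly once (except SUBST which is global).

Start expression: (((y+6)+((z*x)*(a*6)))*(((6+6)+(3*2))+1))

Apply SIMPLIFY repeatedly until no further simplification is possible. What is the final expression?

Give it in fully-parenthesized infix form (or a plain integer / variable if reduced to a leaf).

Answer: (((y+6)+((z*x)*(a*6)))*19)

Derivation:
Start: (((y+6)+((z*x)*(a*6)))*(((6+6)+(3*2))+1))
Step 1: at RLL: (6+6) -> 12; overall: (((y+6)+((z*x)*(a*6)))*(((6+6)+(3*2))+1)) -> (((y+6)+((z*x)*(a*6)))*((12+(3*2))+1))
Step 2: at RLR: (3*2) -> 6; overall: (((y+6)+((z*x)*(a*6)))*((12+(3*2))+1)) -> (((y+6)+((z*x)*(a*6)))*((12+6)+1))
Step 3: at RL: (12+6) -> 18; overall: (((y+6)+((z*x)*(a*6)))*((12+6)+1)) -> (((y+6)+((z*x)*(a*6)))*(18+1))
Step 4: at R: (18+1) -> 19; overall: (((y+6)+((z*x)*(a*6)))*(18+1)) -> (((y+6)+((z*x)*(a*6)))*19)
Fixed point: (((y+6)+((z*x)*(a*6)))*19)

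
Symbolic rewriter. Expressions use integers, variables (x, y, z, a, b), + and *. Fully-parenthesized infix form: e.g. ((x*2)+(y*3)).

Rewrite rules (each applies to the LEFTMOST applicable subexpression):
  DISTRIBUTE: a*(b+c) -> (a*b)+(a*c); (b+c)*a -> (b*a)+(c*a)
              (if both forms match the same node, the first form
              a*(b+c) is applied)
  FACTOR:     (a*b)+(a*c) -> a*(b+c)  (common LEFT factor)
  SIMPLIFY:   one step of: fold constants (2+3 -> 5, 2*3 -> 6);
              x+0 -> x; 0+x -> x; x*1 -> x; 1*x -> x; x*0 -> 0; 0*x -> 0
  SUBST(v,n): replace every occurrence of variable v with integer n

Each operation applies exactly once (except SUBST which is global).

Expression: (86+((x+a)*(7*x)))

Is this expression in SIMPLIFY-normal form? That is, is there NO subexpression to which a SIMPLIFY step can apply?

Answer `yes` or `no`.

Answer: yes

Derivation:
Expression: (86+((x+a)*(7*x)))
Scanning for simplifiable subexpressions (pre-order)...
  at root: (86+((x+a)*(7*x))) (not simplifiable)
  at R: ((x+a)*(7*x)) (not simplifiable)
  at RL: (x+a) (not simplifiable)
  at RR: (7*x) (not simplifiable)
Result: no simplifiable subexpression found -> normal form.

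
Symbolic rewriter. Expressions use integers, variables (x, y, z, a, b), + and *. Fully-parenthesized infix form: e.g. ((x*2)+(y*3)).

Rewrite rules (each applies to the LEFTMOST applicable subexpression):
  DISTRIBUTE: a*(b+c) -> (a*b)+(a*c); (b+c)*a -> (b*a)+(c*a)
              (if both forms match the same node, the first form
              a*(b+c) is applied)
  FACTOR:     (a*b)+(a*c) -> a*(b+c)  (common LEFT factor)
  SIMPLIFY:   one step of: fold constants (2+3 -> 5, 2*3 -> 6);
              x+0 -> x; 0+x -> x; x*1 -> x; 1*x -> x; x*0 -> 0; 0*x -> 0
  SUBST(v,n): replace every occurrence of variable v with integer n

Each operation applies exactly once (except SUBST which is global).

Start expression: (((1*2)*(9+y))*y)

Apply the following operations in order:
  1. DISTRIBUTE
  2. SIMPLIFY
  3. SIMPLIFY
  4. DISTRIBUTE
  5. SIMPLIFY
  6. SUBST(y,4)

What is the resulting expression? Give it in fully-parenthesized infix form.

Answer: ((18*4)+((2*4)*4))

Derivation:
Start: (((1*2)*(9+y))*y)
Apply DISTRIBUTE at L (target: ((1*2)*(9+y))): (((1*2)*(9+y))*y) -> ((((1*2)*9)+((1*2)*y))*y)
Apply SIMPLIFY at LLL (target: (1*2)): ((((1*2)*9)+((1*2)*y))*y) -> (((2*9)+((1*2)*y))*y)
Apply SIMPLIFY at LL (target: (2*9)): (((2*9)+((1*2)*y))*y) -> ((18+((1*2)*y))*y)
Apply DISTRIBUTE at root (target: ((18+((1*2)*y))*y)): ((18+((1*2)*y))*y) -> ((18*y)+(((1*2)*y)*y))
Apply SIMPLIFY at RLL (target: (1*2)): ((18*y)+(((1*2)*y)*y)) -> ((18*y)+((2*y)*y))
Apply SUBST(y,4): ((18*y)+((2*y)*y)) -> ((18*4)+((2*4)*4))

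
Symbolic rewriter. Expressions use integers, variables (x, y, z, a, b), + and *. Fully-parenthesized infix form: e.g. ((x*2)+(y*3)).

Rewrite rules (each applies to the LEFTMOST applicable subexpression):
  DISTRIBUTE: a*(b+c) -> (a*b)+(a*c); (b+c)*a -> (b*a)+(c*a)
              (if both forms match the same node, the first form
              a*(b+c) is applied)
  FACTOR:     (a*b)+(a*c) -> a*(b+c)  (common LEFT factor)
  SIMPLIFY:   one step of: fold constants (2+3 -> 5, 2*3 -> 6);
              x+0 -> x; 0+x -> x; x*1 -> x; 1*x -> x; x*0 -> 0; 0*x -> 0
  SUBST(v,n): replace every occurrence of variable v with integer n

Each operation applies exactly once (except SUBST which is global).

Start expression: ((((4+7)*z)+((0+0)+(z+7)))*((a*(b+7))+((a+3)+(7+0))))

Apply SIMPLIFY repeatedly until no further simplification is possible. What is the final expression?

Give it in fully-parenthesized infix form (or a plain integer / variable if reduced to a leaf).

Start: ((((4+7)*z)+((0+0)+(z+7)))*((a*(b+7))+((a+3)+(7+0))))
Step 1: at LLL: (4+7) -> 11; overall: ((((4+7)*z)+((0+0)+(z+7)))*((a*(b+7))+((a+3)+(7+0)))) -> (((11*z)+((0+0)+(z+7)))*((a*(b+7))+((a+3)+(7+0))))
Step 2: at LRL: (0+0) -> 0; overall: (((11*z)+((0+0)+(z+7)))*((a*(b+7))+((a+3)+(7+0)))) -> (((11*z)+(0+(z+7)))*((a*(b+7))+((a+3)+(7+0))))
Step 3: at LR: (0+(z+7)) -> (z+7); overall: (((11*z)+(0+(z+7)))*((a*(b+7))+((a+3)+(7+0)))) -> (((11*z)+(z+7))*((a*(b+7))+((a+3)+(7+0))))
Step 4: at RRR: (7+0) -> 7; overall: (((11*z)+(z+7))*((a*(b+7))+((a+3)+(7+0)))) -> (((11*z)+(z+7))*((a*(b+7))+((a+3)+7)))
Fixed point: (((11*z)+(z+7))*((a*(b+7))+((a+3)+7)))

Answer: (((11*z)+(z+7))*((a*(b+7))+((a+3)+7)))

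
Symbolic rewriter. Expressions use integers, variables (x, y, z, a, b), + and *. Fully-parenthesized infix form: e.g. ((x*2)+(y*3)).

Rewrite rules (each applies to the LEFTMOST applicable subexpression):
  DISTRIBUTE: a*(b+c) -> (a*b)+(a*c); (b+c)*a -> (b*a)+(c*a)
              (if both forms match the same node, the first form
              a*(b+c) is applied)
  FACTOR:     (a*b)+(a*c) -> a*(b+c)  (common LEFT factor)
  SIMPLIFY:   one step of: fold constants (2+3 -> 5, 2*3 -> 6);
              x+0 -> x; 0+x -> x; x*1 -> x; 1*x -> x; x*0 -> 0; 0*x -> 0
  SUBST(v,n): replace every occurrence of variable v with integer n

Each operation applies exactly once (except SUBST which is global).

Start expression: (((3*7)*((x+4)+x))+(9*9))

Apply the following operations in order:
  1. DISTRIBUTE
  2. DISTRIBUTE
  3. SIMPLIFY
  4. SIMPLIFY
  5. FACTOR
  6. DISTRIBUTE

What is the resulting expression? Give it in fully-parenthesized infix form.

Start: (((3*7)*((x+4)+x))+(9*9))
Apply DISTRIBUTE at L (target: ((3*7)*((x+4)+x))): (((3*7)*((x+4)+x))+(9*9)) -> ((((3*7)*(x+4))+((3*7)*x))+(9*9))
Apply DISTRIBUTE at LL (target: ((3*7)*(x+4))): ((((3*7)*(x+4))+((3*7)*x))+(9*9)) -> (((((3*7)*x)+((3*7)*4))+((3*7)*x))+(9*9))
Apply SIMPLIFY at LLLL (target: (3*7)): (((((3*7)*x)+((3*7)*4))+((3*7)*x))+(9*9)) -> ((((21*x)+((3*7)*4))+((3*7)*x))+(9*9))
Apply SIMPLIFY at LLRL (target: (3*7)): ((((21*x)+((3*7)*4))+((3*7)*x))+(9*9)) -> ((((21*x)+(21*4))+((3*7)*x))+(9*9))
Apply FACTOR at LL (target: ((21*x)+(21*4))): ((((21*x)+(21*4))+((3*7)*x))+(9*9)) -> (((21*(x+4))+((3*7)*x))+(9*9))
Apply DISTRIBUTE at LL (target: (21*(x+4))): (((21*(x+4))+((3*7)*x))+(9*9)) -> ((((21*x)+(21*4))+((3*7)*x))+(9*9))

Answer: ((((21*x)+(21*4))+((3*7)*x))+(9*9))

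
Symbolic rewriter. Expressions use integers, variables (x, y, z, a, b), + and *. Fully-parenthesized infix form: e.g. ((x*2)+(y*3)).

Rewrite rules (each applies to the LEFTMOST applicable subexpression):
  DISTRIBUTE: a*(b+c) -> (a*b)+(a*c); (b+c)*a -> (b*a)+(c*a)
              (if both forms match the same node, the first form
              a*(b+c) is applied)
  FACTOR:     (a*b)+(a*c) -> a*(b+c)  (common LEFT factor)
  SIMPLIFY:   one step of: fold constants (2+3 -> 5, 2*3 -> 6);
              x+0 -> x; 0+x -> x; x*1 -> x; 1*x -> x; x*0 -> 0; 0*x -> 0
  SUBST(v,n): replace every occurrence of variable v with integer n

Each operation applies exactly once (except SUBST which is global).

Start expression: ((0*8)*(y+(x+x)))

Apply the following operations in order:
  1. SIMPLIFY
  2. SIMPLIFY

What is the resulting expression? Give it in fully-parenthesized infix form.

Answer: 0

Derivation:
Start: ((0*8)*(y+(x+x)))
Apply SIMPLIFY at L (target: (0*8)): ((0*8)*(y+(x+x))) -> (0*(y+(x+x)))
Apply SIMPLIFY at root (target: (0*(y+(x+x)))): (0*(y+(x+x))) -> 0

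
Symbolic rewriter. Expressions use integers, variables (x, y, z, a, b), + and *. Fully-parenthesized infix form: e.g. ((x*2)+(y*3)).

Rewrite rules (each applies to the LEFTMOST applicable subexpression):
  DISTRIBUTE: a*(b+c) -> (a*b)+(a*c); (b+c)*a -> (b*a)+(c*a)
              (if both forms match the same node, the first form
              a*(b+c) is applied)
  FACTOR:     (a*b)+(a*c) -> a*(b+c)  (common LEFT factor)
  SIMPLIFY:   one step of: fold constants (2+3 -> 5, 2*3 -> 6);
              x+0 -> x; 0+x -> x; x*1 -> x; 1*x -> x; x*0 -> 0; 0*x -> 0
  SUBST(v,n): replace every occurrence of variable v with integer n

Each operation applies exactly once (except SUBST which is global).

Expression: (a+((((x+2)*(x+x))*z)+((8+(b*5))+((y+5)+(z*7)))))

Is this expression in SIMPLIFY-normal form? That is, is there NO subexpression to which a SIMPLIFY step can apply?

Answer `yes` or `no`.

Expression: (a+((((x+2)*(x+x))*z)+((8+(b*5))+((y+5)+(z*7)))))
Scanning for simplifiable subexpressions (pre-order)...
  at root: (a+((((x+2)*(x+x))*z)+((8+(b*5))+((y+5)+(z*7))))) (not simplifiable)
  at R: ((((x+2)*(x+x))*z)+((8+(b*5))+((y+5)+(z*7)))) (not simplifiable)
  at RL: (((x+2)*(x+x))*z) (not simplifiable)
  at RLL: ((x+2)*(x+x)) (not simplifiable)
  at RLLL: (x+2) (not simplifiable)
  at RLLR: (x+x) (not simplifiable)
  at RR: ((8+(b*5))+((y+5)+(z*7))) (not simplifiable)
  at RRL: (8+(b*5)) (not simplifiable)
  at RRLR: (b*5) (not simplifiable)
  at RRR: ((y+5)+(z*7)) (not simplifiable)
  at RRRL: (y+5) (not simplifiable)
  at RRRR: (z*7) (not simplifiable)
Result: no simplifiable subexpression found -> normal form.

Answer: yes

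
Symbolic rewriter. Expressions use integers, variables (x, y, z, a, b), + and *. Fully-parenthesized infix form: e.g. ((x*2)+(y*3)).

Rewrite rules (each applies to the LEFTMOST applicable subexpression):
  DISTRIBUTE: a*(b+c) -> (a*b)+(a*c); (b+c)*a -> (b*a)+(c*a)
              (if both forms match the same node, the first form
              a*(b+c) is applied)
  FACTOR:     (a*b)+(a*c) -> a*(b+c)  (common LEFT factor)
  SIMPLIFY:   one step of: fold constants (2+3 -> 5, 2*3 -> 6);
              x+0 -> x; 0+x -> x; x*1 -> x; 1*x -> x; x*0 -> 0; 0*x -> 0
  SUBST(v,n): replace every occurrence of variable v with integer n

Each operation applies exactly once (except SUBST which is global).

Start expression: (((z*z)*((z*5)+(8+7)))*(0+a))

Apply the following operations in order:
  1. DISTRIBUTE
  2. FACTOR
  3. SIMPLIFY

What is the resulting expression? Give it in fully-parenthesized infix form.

Start: (((z*z)*((z*5)+(8+7)))*(0+a))
Apply DISTRIBUTE at root (target: (((z*z)*((z*5)+(8+7)))*(0+a))): (((z*z)*((z*5)+(8+7)))*(0+a)) -> ((((z*z)*((z*5)+(8+7)))*0)+(((z*z)*((z*5)+(8+7)))*a))
Apply FACTOR at root (target: ((((z*z)*((z*5)+(8+7)))*0)+(((z*z)*((z*5)+(8+7)))*a))): ((((z*z)*((z*5)+(8+7)))*0)+(((z*z)*((z*5)+(8+7)))*a)) -> (((z*z)*((z*5)+(8+7)))*(0+a))
Apply SIMPLIFY at LRR (target: (8+7)): (((z*z)*((z*5)+(8+7)))*(0+a)) -> (((z*z)*((z*5)+15))*(0+a))

Answer: (((z*z)*((z*5)+15))*(0+a))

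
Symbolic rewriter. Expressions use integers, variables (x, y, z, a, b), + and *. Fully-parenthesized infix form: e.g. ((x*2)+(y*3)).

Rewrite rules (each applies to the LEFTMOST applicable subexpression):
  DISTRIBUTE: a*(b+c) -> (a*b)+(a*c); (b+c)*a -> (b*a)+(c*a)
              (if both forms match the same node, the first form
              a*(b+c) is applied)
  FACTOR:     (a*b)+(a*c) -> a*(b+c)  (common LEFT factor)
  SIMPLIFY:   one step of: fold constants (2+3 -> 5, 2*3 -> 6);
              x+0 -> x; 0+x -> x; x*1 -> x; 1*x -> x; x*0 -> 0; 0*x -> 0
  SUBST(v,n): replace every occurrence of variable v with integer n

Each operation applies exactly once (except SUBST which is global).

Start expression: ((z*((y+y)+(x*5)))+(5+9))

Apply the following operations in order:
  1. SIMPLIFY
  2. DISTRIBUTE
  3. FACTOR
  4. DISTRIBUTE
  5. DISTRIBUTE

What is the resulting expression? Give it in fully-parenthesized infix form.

Answer: ((((z*y)+(z*y))+(z*(x*5)))+14)

Derivation:
Start: ((z*((y+y)+(x*5)))+(5+9))
Apply SIMPLIFY at R (target: (5+9)): ((z*((y+y)+(x*5)))+(5+9)) -> ((z*((y+y)+(x*5)))+14)
Apply DISTRIBUTE at L (target: (z*((y+y)+(x*5)))): ((z*((y+y)+(x*5)))+14) -> (((z*(y+y))+(z*(x*5)))+14)
Apply FACTOR at L (target: ((z*(y+y))+(z*(x*5)))): (((z*(y+y))+(z*(x*5)))+14) -> ((z*((y+y)+(x*5)))+14)
Apply DISTRIBUTE at L (target: (z*((y+y)+(x*5)))): ((z*((y+y)+(x*5)))+14) -> (((z*(y+y))+(z*(x*5)))+14)
Apply DISTRIBUTE at LL (target: (z*(y+y))): (((z*(y+y))+(z*(x*5)))+14) -> ((((z*y)+(z*y))+(z*(x*5)))+14)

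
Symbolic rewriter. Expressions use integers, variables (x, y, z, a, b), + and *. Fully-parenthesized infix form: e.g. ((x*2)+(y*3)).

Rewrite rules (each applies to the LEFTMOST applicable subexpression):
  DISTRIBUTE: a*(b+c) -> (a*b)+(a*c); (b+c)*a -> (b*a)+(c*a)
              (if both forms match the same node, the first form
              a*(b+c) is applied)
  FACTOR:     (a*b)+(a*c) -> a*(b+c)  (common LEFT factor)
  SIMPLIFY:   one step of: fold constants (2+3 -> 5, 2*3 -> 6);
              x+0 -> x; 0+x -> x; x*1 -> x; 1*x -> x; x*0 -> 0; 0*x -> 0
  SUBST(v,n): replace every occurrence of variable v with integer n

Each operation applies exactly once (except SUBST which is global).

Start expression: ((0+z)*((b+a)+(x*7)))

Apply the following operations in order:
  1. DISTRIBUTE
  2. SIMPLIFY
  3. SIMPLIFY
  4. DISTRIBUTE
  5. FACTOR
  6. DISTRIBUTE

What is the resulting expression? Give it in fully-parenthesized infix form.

Answer: (((z*b)+(z*a))+(z*(x*7)))

Derivation:
Start: ((0+z)*((b+a)+(x*7)))
Apply DISTRIBUTE at root (target: ((0+z)*((b+a)+(x*7)))): ((0+z)*((b+a)+(x*7))) -> (((0+z)*(b+a))+((0+z)*(x*7)))
Apply SIMPLIFY at LL (target: (0+z)): (((0+z)*(b+a))+((0+z)*(x*7))) -> ((z*(b+a))+((0+z)*(x*7)))
Apply SIMPLIFY at RL (target: (0+z)): ((z*(b+a))+((0+z)*(x*7))) -> ((z*(b+a))+(z*(x*7)))
Apply DISTRIBUTE at L (target: (z*(b+a))): ((z*(b+a))+(z*(x*7))) -> (((z*b)+(z*a))+(z*(x*7)))
Apply FACTOR at L (target: ((z*b)+(z*a))): (((z*b)+(z*a))+(z*(x*7))) -> ((z*(b+a))+(z*(x*7)))
Apply DISTRIBUTE at L (target: (z*(b+a))): ((z*(b+a))+(z*(x*7))) -> (((z*b)+(z*a))+(z*(x*7)))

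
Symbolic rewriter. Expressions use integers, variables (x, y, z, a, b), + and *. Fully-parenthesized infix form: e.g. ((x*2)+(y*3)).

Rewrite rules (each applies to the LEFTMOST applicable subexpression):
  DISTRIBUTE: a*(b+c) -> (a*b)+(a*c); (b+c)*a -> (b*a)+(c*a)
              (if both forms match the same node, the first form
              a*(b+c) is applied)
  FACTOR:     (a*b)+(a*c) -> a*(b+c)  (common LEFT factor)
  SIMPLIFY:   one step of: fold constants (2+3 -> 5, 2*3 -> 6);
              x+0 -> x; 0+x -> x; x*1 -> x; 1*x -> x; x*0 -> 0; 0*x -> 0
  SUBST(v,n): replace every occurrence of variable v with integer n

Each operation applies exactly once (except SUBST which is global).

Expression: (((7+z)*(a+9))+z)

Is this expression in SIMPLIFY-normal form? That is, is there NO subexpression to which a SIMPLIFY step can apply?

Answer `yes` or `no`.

Answer: yes

Derivation:
Expression: (((7+z)*(a+9))+z)
Scanning for simplifiable subexpressions (pre-order)...
  at root: (((7+z)*(a+9))+z) (not simplifiable)
  at L: ((7+z)*(a+9)) (not simplifiable)
  at LL: (7+z) (not simplifiable)
  at LR: (a+9) (not simplifiable)
Result: no simplifiable subexpression found -> normal form.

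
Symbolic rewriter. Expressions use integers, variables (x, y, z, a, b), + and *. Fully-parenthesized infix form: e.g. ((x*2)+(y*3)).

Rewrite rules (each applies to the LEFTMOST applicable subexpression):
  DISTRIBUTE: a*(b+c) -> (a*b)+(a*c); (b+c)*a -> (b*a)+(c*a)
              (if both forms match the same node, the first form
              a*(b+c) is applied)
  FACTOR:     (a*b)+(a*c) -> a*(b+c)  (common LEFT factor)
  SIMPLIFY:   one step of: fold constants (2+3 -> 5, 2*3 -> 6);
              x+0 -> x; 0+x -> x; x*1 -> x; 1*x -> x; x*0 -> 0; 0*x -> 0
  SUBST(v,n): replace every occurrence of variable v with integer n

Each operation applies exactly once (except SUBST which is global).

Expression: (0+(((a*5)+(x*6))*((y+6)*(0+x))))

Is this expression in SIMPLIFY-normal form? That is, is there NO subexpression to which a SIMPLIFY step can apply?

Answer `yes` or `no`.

Answer: no

Derivation:
Expression: (0+(((a*5)+(x*6))*((y+6)*(0+x))))
Scanning for simplifiable subexpressions (pre-order)...
  at root: (0+(((a*5)+(x*6))*((y+6)*(0+x)))) (SIMPLIFIABLE)
  at R: (((a*5)+(x*6))*((y+6)*(0+x))) (not simplifiable)
  at RL: ((a*5)+(x*6)) (not simplifiable)
  at RLL: (a*5) (not simplifiable)
  at RLR: (x*6) (not simplifiable)
  at RR: ((y+6)*(0+x)) (not simplifiable)
  at RRL: (y+6) (not simplifiable)
  at RRR: (0+x) (SIMPLIFIABLE)
Found simplifiable subexpr at path root: (0+(((a*5)+(x*6))*((y+6)*(0+x))))
One SIMPLIFY step would give: (((a*5)+(x*6))*((y+6)*(0+x)))
-> NOT in normal form.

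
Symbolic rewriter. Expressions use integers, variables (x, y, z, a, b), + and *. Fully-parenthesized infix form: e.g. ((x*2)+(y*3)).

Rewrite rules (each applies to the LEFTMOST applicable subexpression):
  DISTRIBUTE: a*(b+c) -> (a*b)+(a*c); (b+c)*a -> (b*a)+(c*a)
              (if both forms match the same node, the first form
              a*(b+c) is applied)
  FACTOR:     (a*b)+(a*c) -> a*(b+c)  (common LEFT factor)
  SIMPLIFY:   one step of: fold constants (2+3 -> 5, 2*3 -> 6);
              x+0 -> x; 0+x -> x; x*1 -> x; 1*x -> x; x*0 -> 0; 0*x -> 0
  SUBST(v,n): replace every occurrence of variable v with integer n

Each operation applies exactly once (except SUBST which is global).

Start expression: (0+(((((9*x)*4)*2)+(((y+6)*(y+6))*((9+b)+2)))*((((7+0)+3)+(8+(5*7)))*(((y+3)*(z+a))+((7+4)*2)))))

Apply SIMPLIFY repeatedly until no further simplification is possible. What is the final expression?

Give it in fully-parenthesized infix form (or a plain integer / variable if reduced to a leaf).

Start: (0+(((((9*x)*4)*2)+(((y+6)*(y+6))*((9+b)+2)))*((((7+0)+3)+(8+(5*7)))*(((y+3)*(z+a))+((7+4)*2)))))
Step 1: at root: (0+(((((9*x)*4)*2)+(((y+6)*(y+6))*((9+b)+2)))*((((7+0)+3)+(8+(5*7)))*(((y+3)*(z+a))+((7+4)*2))))) -> (((((9*x)*4)*2)+(((y+6)*(y+6))*((9+b)+2)))*((((7+0)+3)+(8+(5*7)))*(((y+3)*(z+a))+((7+4)*2)))); overall: (0+(((((9*x)*4)*2)+(((y+6)*(y+6))*((9+b)+2)))*((((7+0)+3)+(8+(5*7)))*(((y+3)*(z+a))+((7+4)*2))))) -> (((((9*x)*4)*2)+(((y+6)*(y+6))*((9+b)+2)))*((((7+0)+3)+(8+(5*7)))*(((y+3)*(z+a))+((7+4)*2))))
Step 2: at RLLL: (7+0) -> 7; overall: (((((9*x)*4)*2)+(((y+6)*(y+6))*((9+b)+2)))*((((7+0)+3)+(8+(5*7)))*(((y+3)*(z+a))+((7+4)*2)))) -> (((((9*x)*4)*2)+(((y+6)*(y+6))*((9+b)+2)))*(((7+3)+(8+(5*7)))*(((y+3)*(z+a))+((7+4)*2))))
Step 3: at RLL: (7+3) -> 10; overall: (((((9*x)*4)*2)+(((y+6)*(y+6))*((9+b)+2)))*(((7+3)+(8+(5*7)))*(((y+3)*(z+a))+((7+4)*2)))) -> (((((9*x)*4)*2)+(((y+6)*(y+6))*((9+b)+2)))*((10+(8+(5*7)))*(((y+3)*(z+a))+((7+4)*2))))
Step 4: at RLRR: (5*7) -> 35; overall: (((((9*x)*4)*2)+(((y+6)*(y+6))*((9+b)+2)))*((10+(8+(5*7)))*(((y+3)*(z+a))+((7+4)*2)))) -> (((((9*x)*4)*2)+(((y+6)*(y+6))*((9+b)+2)))*((10+(8+35))*(((y+3)*(z+a))+((7+4)*2))))
Step 5: at RLR: (8+35) -> 43; overall: (((((9*x)*4)*2)+(((y+6)*(y+6))*((9+b)+2)))*((10+(8+35))*(((y+3)*(z+a))+((7+4)*2)))) -> (((((9*x)*4)*2)+(((y+6)*(y+6))*((9+b)+2)))*((10+43)*(((y+3)*(z+a))+((7+4)*2))))
Step 6: at RL: (10+43) -> 53; overall: (((((9*x)*4)*2)+(((y+6)*(y+6))*((9+b)+2)))*((10+43)*(((y+3)*(z+a))+((7+4)*2)))) -> (((((9*x)*4)*2)+(((y+6)*(y+6))*((9+b)+2)))*(53*(((y+3)*(z+a))+((7+4)*2))))
Step 7: at RRRL: (7+4) -> 11; overall: (((((9*x)*4)*2)+(((y+6)*(y+6))*((9+b)+2)))*(53*(((y+3)*(z+a))+((7+4)*2)))) -> (((((9*x)*4)*2)+(((y+6)*(y+6))*((9+b)+2)))*(53*(((y+3)*(z+a))+(11*2))))
Step 8: at RRR: (11*2) -> 22; overall: (((((9*x)*4)*2)+(((y+6)*(y+6))*((9+b)+2)))*(53*(((y+3)*(z+a))+(11*2)))) -> (((((9*x)*4)*2)+(((y+6)*(y+6))*((9+b)+2)))*(53*(((y+3)*(z+a))+22)))
Fixed point: (((((9*x)*4)*2)+(((y+6)*(y+6))*((9+b)+2)))*(53*(((y+3)*(z+a))+22)))

Answer: (((((9*x)*4)*2)+(((y+6)*(y+6))*((9+b)+2)))*(53*(((y+3)*(z+a))+22)))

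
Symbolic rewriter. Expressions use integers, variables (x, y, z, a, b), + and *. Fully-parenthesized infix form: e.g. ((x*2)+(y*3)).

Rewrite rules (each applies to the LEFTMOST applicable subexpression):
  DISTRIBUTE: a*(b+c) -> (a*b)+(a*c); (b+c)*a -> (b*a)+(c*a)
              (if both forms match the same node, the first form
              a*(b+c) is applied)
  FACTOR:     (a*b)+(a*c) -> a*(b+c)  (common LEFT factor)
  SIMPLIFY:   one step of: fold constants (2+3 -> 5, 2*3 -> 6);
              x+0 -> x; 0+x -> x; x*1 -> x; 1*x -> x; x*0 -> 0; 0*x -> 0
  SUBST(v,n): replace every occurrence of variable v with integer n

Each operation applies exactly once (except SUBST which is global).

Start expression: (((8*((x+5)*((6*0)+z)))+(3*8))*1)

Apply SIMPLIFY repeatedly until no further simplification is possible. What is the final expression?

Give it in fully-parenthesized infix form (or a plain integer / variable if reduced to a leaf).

Answer: ((8*((x+5)*z))+24)

Derivation:
Start: (((8*((x+5)*((6*0)+z)))+(3*8))*1)
Step 1: at root: (((8*((x+5)*((6*0)+z)))+(3*8))*1) -> ((8*((x+5)*((6*0)+z)))+(3*8)); overall: (((8*((x+5)*((6*0)+z)))+(3*8))*1) -> ((8*((x+5)*((6*0)+z)))+(3*8))
Step 2: at LRRL: (6*0) -> 0; overall: ((8*((x+5)*((6*0)+z)))+(3*8)) -> ((8*((x+5)*(0+z)))+(3*8))
Step 3: at LRR: (0+z) -> z; overall: ((8*((x+5)*(0+z)))+(3*8)) -> ((8*((x+5)*z))+(3*8))
Step 4: at R: (3*8) -> 24; overall: ((8*((x+5)*z))+(3*8)) -> ((8*((x+5)*z))+24)
Fixed point: ((8*((x+5)*z))+24)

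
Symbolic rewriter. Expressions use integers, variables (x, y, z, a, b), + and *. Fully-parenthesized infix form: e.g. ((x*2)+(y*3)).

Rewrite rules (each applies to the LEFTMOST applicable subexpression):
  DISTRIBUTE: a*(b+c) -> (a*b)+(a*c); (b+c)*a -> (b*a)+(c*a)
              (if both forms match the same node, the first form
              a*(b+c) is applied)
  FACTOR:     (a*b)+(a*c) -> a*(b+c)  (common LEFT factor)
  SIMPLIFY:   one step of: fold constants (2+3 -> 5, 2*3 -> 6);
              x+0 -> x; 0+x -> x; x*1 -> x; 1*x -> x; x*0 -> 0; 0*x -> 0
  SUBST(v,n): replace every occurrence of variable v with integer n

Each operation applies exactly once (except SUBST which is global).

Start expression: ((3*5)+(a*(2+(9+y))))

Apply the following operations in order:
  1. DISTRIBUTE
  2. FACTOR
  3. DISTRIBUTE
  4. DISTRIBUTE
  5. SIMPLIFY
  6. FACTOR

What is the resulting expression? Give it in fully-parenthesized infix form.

Start: ((3*5)+(a*(2+(9+y))))
Apply DISTRIBUTE at R (target: (a*(2+(9+y)))): ((3*5)+(a*(2+(9+y)))) -> ((3*5)+((a*2)+(a*(9+y))))
Apply FACTOR at R (target: ((a*2)+(a*(9+y)))): ((3*5)+((a*2)+(a*(9+y)))) -> ((3*5)+(a*(2+(9+y))))
Apply DISTRIBUTE at R (target: (a*(2+(9+y)))): ((3*5)+(a*(2+(9+y)))) -> ((3*5)+((a*2)+(a*(9+y))))
Apply DISTRIBUTE at RR (target: (a*(9+y))): ((3*5)+((a*2)+(a*(9+y)))) -> ((3*5)+((a*2)+((a*9)+(a*y))))
Apply SIMPLIFY at L (target: (3*5)): ((3*5)+((a*2)+((a*9)+(a*y)))) -> (15+((a*2)+((a*9)+(a*y))))
Apply FACTOR at RR (target: ((a*9)+(a*y))): (15+((a*2)+((a*9)+(a*y)))) -> (15+((a*2)+(a*(9+y))))

Answer: (15+((a*2)+(a*(9+y))))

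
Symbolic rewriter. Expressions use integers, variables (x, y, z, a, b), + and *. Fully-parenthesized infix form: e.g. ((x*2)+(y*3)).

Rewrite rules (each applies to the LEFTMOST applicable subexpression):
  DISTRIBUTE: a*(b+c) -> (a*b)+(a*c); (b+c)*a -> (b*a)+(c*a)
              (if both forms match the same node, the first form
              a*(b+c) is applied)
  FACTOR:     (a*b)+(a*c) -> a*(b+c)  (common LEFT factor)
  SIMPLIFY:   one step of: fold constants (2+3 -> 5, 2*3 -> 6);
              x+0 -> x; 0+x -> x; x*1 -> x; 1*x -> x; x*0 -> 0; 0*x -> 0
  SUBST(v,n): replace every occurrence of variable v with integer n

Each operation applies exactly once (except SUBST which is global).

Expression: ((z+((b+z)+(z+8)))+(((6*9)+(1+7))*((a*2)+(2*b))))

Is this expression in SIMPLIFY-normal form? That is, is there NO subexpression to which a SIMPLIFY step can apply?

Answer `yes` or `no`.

Expression: ((z+((b+z)+(z+8)))+(((6*9)+(1+7))*((a*2)+(2*b))))
Scanning for simplifiable subexpressions (pre-order)...
  at root: ((z+((b+z)+(z+8)))+(((6*9)+(1+7))*((a*2)+(2*b)))) (not simplifiable)
  at L: (z+((b+z)+(z+8))) (not simplifiable)
  at LR: ((b+z)+(z+8)) (not simplifiable)
  at LRL: (b+z) (not simplifiable)
  at LRR: (z+8) (not simplifiable)
  at R: (((6*9)+(1+7))*((a*2)+(2*b))) (not simplifiable)
  at RL: ((6*9)+(1+7)) (not simplifiable)
  at RLL: (6*9) (SIMPLIFIABLE)
  at RLR: (1+7) (SIMPLIFIABLE)
  at RR: ((a*2)+(2*b)) (not simplifiable)
  at RRL: (a*2) (not simplifiable)
  at RRR: (2*b) (not simplifiable)
Found simplifiable subexpr at path RLL: (6*9)
One SIMPLIFY step would give: ((z+((b+z)+(z+8)))+((54+(1+7))*((a*2)+(2*b))))
-> NOT in normal form.

Answer: no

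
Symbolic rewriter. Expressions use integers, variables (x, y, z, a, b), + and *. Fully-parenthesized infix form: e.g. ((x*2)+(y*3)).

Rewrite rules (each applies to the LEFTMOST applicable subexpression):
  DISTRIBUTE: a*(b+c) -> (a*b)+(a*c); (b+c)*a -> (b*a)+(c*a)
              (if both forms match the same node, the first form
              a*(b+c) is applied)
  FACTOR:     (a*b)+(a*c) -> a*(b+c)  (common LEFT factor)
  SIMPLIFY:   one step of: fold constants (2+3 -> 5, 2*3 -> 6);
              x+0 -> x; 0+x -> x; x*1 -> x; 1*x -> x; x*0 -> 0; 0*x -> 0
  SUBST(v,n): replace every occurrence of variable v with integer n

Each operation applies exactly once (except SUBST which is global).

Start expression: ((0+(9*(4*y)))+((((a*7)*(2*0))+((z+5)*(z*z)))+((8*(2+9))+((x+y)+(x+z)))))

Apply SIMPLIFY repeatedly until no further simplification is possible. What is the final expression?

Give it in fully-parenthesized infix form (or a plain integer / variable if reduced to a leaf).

Answer: ((9*(4*y))+(((z+5)*(z*z))+(88+((x+y)+(x+z)))))

Derivation:
Start: ((0+(9*(4*y)))+((((a*7)*(2*0))+((z+5)*(z*z)))+((8*(2+9))+((x+y)+(x+z)))))
Step 1: at L: (0+(9*(4*y))) -> (9*(4*y)); overall: ((0+(9*(4*y)))+((((a*7)*(2*0))+((z+5)*(z*z)))+((8*(2+9))+((x+y)+(x+z))))) -> ((9*(4*y))+((((a*7)*(2*0))+((z+5)*(z*z)))+((8*(2+9))+((x+y)+(x+z)))))
Step 2: at RLLR: (2*0) -> 0; overall: ((9*(4*y))+((((a*7)*(2*0))+((z+5)*(z*z)))+((8*(2+9))+((x+y)+(x+z))))) -> ((9*(4*y))+((((a*7)*0)+((z+5)*(z*z)))+((8*(2+9))+((x+y)+(x+z)))))
Step 3: at RLL: ((a*7)*0) -> 0; overall: ((9*(4*y))+((((a*7)*0)+((z+5)*(z*z)))+((8*(2+9))+((x+y)+(x+z))))) -> ((9*(4*y))+((0+((z+5)*(z*z)))+((8*(2+9))+((x+y)+(x+z)))))
Step 4: at RL: (0+((z+5)*(z*z))) -> ((z+5)*(z*z)); overall: ((9*(4*y))+((0+((z+5)*(z*z)))+((8*(2+9))+((x+y)+(x+z))))) -> ((9*(4*y))+(((z+5)*(z*z))+((8*(2+9))+((x+y)+(x+z)))))
Step 5: at RRLR: (2+9) -> 11; overall: ((9*(4*y))+(((z+5)*(z*z))+((8*(2+9))+((x+y)+(x+z))))) -> ((9*(4*y))+(((z+5)*(z*z))+((8*11)+((x+y)+(x+z)))))
Step 6: at RRL: (8*11) -> 88; overall: ((9*(4*y))+(((z+5)*(z*z))+((8*11)+((x+y)+(x+z))))) -> ((9*(4*y))+(((z+5)*(z*z))+(88+((x+y)+(x+z)))))
Fixed point: ((9*(4*y))+(((z+5)*(z*z))+(88+((x+y)+(x+z)))))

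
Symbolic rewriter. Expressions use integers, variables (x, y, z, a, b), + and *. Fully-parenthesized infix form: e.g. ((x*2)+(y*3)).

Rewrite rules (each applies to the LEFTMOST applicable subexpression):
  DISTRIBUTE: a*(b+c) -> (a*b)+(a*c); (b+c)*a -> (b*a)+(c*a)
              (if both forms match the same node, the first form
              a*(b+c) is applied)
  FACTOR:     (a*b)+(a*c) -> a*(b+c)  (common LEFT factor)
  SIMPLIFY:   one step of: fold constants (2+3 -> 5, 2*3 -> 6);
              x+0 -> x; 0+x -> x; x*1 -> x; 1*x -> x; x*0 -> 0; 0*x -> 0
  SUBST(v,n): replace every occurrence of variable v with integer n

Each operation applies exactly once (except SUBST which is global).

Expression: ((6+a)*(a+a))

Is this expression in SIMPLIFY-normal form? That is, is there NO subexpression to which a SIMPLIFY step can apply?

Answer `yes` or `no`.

Answer: yes

Derivation:
Expression: ((6+a)*(a+a))
Scanning for simplifiable subexpressions (pre-order)...
  at root: ((6+a)*(a+a)) (not simplifiable)
  at L: (6+a) (not simplifiable)
  at R: (a+a) (not simplifiable)
Result: no simplifiable subexpression found -> normal form.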